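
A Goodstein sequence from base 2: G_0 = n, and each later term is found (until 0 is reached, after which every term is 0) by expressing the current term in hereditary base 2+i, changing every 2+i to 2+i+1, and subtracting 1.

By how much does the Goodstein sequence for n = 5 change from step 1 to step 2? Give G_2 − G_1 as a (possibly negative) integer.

step 0: 5 = 2^2 + 1; sub 3 for 2: 3^3 + 1; = 28; G_1 = 28−1 = 27
step 1: 27 = 3^3; sub 4 for 3: 4^4; = 256; G_2 = 256−1 = 255

228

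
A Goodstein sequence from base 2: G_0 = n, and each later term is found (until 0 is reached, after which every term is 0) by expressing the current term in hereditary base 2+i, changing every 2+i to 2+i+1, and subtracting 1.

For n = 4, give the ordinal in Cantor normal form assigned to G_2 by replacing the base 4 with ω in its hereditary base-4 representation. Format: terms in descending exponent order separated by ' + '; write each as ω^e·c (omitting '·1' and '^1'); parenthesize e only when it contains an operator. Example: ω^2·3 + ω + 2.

ω^2·2 + ω·2 + 1

base 2: 4 = 2^2; at 3: 3^3 = 27; next = 26
base 3: 26 = 2·3^2 + 2·3 + 2; at 4: 2·4^2 + 2·4 + 2 = 42; next = 41
base 4: 41 = 2·4^2 + 2·4 + 1; at 5: 2·5^2 + 2·5 + 1 = 61; next = 60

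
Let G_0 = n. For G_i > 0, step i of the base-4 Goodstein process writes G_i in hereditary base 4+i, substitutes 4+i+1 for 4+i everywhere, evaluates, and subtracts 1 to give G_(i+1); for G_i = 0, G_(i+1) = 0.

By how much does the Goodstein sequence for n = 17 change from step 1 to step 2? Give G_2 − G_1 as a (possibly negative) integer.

17 —HB4→ 4^2 + 1 —bump→ 5^2 + 1 = 26 —(−1)→ 25
25 —HB5→ 5^2 —bump→ 6^2 = 36 —(−1)→ 35

10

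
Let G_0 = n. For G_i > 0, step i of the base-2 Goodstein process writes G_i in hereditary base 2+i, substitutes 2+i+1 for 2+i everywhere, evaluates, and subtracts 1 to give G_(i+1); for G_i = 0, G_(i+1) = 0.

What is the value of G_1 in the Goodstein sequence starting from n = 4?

4 —HB2→ 2^2 —bump→ 3^3 = 27 —(−1)→ 26
26 —HB3→ 2·3^2 + 2·3 + 2 —bump→ 2·4^2 + 2·4 + 2 = 42 —(−1)→ 41

26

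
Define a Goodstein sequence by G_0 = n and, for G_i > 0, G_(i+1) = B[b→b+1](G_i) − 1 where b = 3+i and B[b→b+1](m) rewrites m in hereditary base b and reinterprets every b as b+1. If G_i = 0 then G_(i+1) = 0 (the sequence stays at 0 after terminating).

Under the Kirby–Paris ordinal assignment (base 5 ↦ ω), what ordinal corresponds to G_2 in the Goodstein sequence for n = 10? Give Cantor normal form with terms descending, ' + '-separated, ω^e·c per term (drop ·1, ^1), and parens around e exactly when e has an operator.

ω·4 + 4

step 0: 10 = 3^2 + 1; sub 4 for 3: 4^2 + 1; = 17; G_1 = 17−1 = 16
step 1: 16 = 4^2; sub 5 for 4: 5^2; = 25; G_2 = 25−1 = 24
step 2: 24 = 4·5 + 4; sub 6 for 5: 4·6 + 4; = 28; G_3 = 28−1 = 27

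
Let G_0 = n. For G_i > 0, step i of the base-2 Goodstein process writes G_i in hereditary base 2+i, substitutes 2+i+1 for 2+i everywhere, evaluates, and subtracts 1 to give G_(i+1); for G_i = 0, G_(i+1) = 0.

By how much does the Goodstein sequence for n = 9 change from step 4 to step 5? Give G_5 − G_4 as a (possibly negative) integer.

i=0: 9 = 2^(2 + 1) + 1 (b=2); 2→3: 3^(3 + 1) + 1 = 82; 82−1 = 81
i=1: 81 = 3^(3 + 1) (b=3); 3→4: 4^(4 + 1) = 1024; 1024−1 = 1023
i=2: 1023 = 3·4^4 + 3·4^3 + 3·4^2 + 3·4 + 3 (b=4); 4→5: 3·5^5 + 3·5^3 + 3·5^2 + 3·5 + 3 = 9843; 9843−1 = 9842
i=3: 9842 = 3·5^5 + 3·5^3 + 3·5^2 + 3·5 + 2 (b=5); 5→6: 3·6^6 + 3·6^3 + 3·6^2 + 3·6 + 2 = 140744; 140744−1 = 140743
i=4: 140743 = 3·6^6 + 3·6^3 + 3·6^2 + 3·6 + 1 (b=6); 6→7: 3·7^7 + 3·7^3 + 3·7^2 + 3·7 + 1 = 2471827; 2471827−1 = 2471826

2331083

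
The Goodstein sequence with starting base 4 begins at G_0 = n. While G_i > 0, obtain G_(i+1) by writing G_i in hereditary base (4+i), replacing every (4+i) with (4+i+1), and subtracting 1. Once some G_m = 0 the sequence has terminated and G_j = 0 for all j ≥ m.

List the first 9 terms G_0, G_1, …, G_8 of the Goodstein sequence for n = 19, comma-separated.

19, 27, 37, 49, 63, 69, 75, 81, 87

i=0: 19 = 4^2 + 3 (b=4); 4→5: 5^2 + 3 = 28; 28−1 = 27
i=1: 27 = 5^2 + 2 (b=5); 5→6: 6^2 + 2 = 38; 38−1 = 37
i=2: 37 = 6^2 + 1 (b=6); 6→7: 7^2 + 1 = 50; 50−1 = 49
i=3: 49 = 7^2 (b=7); 7→8: 8^2 = 64; 64−1 = 63
i=4: 63 = 7·8 + 7 (b=8); 8→9: 7·9 + 7 = 70; 70−1 = 69
i=5: 69 = 7·9 + 6 (b=9); 9→10: 7·10 + 6 = 76; 76−1 = 75
i=6: 75 = 7·10 + 5 (b=10); 10→11: 7·11 + 5 = 82; 82−1 = 81
i=7: 81 = 7·11 + 4 (b=11); 11→12: 7·12 + 4 = 88; 88−1 = 87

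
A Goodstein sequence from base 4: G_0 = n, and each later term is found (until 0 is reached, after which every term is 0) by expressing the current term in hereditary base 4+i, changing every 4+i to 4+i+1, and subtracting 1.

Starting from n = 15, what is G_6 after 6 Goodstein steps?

G_0 = 15. HB_4(15) = 3·4 + 3. Bump = 18. G_1 = 17.
G_1 = 17. HB_5(17) = 3·5 + 2. Bump = 20. G_2 = 19.
G_2 = 19. HB_6(19) = 3·6 + 1. Bump = 22. G_3 = 21.
G_3 = 21. HB_7(21) = 3·7. Bump = 24. G_4 = 23.
G_4 = 23. HB_8(23) = 2·8 + 7. Bump = 25. G_5 = 24.
G_5 = 24. HB_9(24) = 2·9 + 6. Bump = 26. G_6 = 25.
G_6 = 25. HB_10(25) = 2·10 + 5. Bump = 27. G_7 = 26.

25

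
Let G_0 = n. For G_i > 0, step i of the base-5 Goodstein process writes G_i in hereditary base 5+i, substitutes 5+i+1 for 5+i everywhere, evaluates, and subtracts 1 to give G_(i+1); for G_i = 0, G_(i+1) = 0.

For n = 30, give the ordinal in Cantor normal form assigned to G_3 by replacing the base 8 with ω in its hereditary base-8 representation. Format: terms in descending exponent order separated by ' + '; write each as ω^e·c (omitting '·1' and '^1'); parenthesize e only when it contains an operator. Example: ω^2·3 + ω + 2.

(0) 30|_5 = 5^2 + 5 ↦ 6^2 + 6|_6 = 42 ⇒ 41
(1) 41|_6 = 6^2 + 5 ↦ 7^2 + 5|_7 = 54 ⇒ 53
(2) 53|_7 = 7^2 + 4 ↦ 8^2 + 4|_8 = 68 ⇒ 67

ω^2 + 3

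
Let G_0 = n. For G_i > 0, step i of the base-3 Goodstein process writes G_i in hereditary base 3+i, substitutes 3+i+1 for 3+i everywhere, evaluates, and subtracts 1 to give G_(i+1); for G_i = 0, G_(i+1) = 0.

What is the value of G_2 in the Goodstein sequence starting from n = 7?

9

G_0=7  [base 3] 2·3 + 1  →[3↦4]→  2·4 + 1 = 9  −1 ⇒ G_1=8
G_1=8  [base 4] 2·4  →[4↦5]→  2·5 = 10  −1 ⇒ G_2=9
G_2=9  [base 5] 5 + 4  →[5↦6]→  6 + 4 = 10  −1 ⇒ G_3=9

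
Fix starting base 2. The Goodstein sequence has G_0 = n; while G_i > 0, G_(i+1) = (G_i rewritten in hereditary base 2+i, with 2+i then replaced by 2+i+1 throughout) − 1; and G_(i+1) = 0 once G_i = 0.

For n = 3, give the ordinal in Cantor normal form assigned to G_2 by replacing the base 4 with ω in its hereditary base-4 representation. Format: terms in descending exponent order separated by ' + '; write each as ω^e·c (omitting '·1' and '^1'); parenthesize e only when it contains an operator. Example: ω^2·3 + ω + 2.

(0) 3|_2 = 2 + 1 ↦ 3 + 1|_3 = 4 ⇒ 3
(1) 3|_3 = 3 ↦ 4|_4 = 4 ⇒ 3
(2) 3|_4 = 3 ↦ 3|_5 = 3 ⇒ 2

3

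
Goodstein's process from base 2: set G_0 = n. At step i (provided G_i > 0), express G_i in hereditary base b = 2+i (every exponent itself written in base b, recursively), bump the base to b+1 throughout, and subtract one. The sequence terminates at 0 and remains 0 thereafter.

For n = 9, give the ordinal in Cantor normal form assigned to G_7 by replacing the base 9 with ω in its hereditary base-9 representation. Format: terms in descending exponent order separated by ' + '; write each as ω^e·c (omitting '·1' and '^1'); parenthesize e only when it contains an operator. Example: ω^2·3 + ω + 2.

[0] 9 ≡ 2^(2 + 1) + 1 (base 2). Lift 3: 82. −1: 81.
[1] 81 ≡ 3^(3 + 1) (base 3). Lift 4: 1024. −1: 1023.
[2] 1023 ≡ 3·4^4 + 3·4^3 + 3·4^2 + 3·4 + 3 (base 4). Lift 5: 9843. −1: 9842.
[3] 9842 ≡ 3·5^5 + 3·5^3 + 3·5^2 + 3·5 + 2 (base 5). Lift 6: 140744. −1: 140743.
[4] 140743 ≡ 3·6^6 + 3·6^3 + 3·6^2 + 3·6 + 1 (base 6). Lift 7: 2471827. −1: 2471826.
[5] 2471826 ≡ 3·7^7 + 3·7^3 + 3·7^2 + 3·7 (base 7). Lift 8: 50333400. −1: 50333399.
[6] 50333399 ≡ 3·8^8 + 3·8^3 + 3·8^2 + 2·8 + 7 (base 8). Lift 9: 1162263922. −1: 1162263921.

ω^ω·3 + ω^3·3 + ω^2·3 + ω·2 + 6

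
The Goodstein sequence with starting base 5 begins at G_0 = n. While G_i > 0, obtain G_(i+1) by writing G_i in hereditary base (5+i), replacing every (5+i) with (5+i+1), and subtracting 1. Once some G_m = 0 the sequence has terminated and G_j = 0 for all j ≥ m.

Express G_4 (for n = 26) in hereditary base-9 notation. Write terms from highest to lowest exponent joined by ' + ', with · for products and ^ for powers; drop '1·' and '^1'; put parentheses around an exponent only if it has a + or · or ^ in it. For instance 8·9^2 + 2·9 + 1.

i=0: 26 = 5^2 + 1 (b=5); 5→6: 6^2 + 1 = 37; 37−1 = 36
i=1: 36 = 6^2 (b=6); 6→7: 7^2 = 49; 49−1 = 48
i=2: 48 = 6·7 + 6 (b=7); 7→8: 6·8 + 6 = 54; 54−1 = 53
i=3: 53 = 6·8 + 5 (b=8); 8→9: 6·9 + 5 = 59; 59−1 = 58
i=4: 58 = 6·9 + 4 (b=9); 9→10: 6·10 + 4 = 64; 64−1 = 63

6·9 + 4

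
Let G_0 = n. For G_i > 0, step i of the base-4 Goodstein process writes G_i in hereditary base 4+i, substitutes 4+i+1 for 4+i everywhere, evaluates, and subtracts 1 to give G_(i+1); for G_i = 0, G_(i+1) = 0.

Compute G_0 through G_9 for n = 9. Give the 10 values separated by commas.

9, 10, 11, 11, 11, 11, 11, 11, 11, 10

(0) 9|_4 = 2·4 + 1 ↦ 2·5 + 1|_5 = 11 ⇒ 10
(1) 10|_5 = 2·5 ↦ 2·6|_6 = 12 ⇒ 11
(2) 11|_6 = 6 + 5 ↦ 7 + 5|_7 = 12 ⇒ 11
(3) 11|_7 = 7 + 4 ↦ 8 + 4|_8 = 12 ⇒ 11
(4) 11|_8 = 8 + 3 ↦ 9 + 3|_9 = 12 ⇒ 11
(5) 11|_9 = 9 + 2 ↦ 10 + 2|_10 = 12 ⇒ 11
(6) 11|_10 = 10 + 1 ↦ 11 + 1|_11 = 12 ⇒ 11
(7) 11|_11 = 11 ↦ 12|_12 = 12 ⇒ 11
(8) 11|_12 = 11 ↦ 11|_13 = 11 ⇒ 10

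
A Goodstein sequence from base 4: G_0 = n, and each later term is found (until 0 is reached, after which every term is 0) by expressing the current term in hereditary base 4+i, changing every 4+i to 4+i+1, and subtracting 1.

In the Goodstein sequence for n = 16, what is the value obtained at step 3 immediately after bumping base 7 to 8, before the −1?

G_0 = 16. HB_4(16) = 4^2. Bump = 25. G_1 = 24.
G_1 = 24. HB_5(24) = 4·5 + 4. Bump = 28. G_2 = 27.
G_2 = 27. HB_6(27) = 4·6 + 3. Bump = 31. G_3 = 30.
G_3 = 30. HB_7(30) = 4·7 + 2. Bump = 34. G_4 = 33.

34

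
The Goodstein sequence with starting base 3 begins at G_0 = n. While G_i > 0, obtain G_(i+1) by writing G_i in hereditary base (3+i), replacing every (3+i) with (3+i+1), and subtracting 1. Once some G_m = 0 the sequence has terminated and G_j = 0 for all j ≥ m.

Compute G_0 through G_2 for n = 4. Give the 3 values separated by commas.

[0] 4 ≡ 3 + 1 (base 3). Lift 4: 5. −1: 4.
[1] 4 ≡ 4 (base 4). Lift 5: 5. −1: 4.

4, 4, 4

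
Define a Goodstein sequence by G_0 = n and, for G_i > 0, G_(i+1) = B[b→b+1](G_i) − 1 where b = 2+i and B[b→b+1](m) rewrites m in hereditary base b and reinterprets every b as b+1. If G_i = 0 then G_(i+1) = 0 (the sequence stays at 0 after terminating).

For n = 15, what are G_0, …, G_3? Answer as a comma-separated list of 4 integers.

G_0=15  [base 2] 2^(2 + 1) + 2^2 + 2 + 1  →[2↦3]→  3^(3 + 1) + 3^3 + 3 + 1 = 112  −1 ⇒ G_1=111
G_1=111  [base 3] 3^(3 + 1) + 3^3 + 3  →[3↦4]→  4^(4 + 1) + 4^4 + 4 = 1284  −1 ⇒ G_2=1283
G_2=1283  [base 4] 4^(4 + 1) + 4^4 + 3  →[4↦5]→  5^(5 + 1) + 5^5 + 3 = 18753  −1 ⇒ G_3=18752

15, 111, 1283, 18752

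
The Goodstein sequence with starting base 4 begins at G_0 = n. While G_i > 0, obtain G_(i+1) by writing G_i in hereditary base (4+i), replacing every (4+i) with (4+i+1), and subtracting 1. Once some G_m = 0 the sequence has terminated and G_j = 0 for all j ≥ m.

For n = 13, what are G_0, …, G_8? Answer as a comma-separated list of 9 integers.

13, 15, 17, 18, 19, 20, 21, 22, 23

G_0=13  [base 4] 3·4 + 1  →[4↦5]→  3·5 + 1 = 16  −1 ⇒ G_1=15
G_1=15  [base 5] 3·5  →[5↦6]→  3·6 = 18  −1 ⇒ G_2=17
G_2=17  [base 6] 2·6 + 5  →[6↦7]→  2·7 + 5 = 19  −1 ⇒ G_3=18
G_3=18  [base 7] 2·7 + 4  →[7↦8]→  2·8 + 4 = 20  −1 ⇒ G_4=19
G_4=19  [base 8] 2·8 + 3  →[8↦9]→  2·9 + 3 = 21  −1 ⇒ G_5=20
G_5=20  [base 9] 2·9 + 2  →[9↦10]→  2·10 + 2 = 22  −1 ⇒ G_6=21
G_6=21  [base 10] 2·10 + 1  →[10↦11]→  2·11 + 1 = 23  −1 ⇒ G_7=22
G_7=22  [base 11] 2·11  →[11↦12]→  2·12 = 24  −1 ⇒ G_8=23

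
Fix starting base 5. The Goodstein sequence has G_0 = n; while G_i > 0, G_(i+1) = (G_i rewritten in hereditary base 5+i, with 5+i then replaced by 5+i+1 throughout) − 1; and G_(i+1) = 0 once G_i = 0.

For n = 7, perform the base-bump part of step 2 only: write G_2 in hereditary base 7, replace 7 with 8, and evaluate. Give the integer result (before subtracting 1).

(0) 7|_5 = 5 + 2 ↦ 6 + 2|_6 = 8 ⇒ 7
(1) 7|_6 = 6 + 1 ↦ 7 + 1|_7 = 8 ⇒ 7
(2) 7|_7 = 7 ↦ 8|_8 = 8 ⇒ 7

8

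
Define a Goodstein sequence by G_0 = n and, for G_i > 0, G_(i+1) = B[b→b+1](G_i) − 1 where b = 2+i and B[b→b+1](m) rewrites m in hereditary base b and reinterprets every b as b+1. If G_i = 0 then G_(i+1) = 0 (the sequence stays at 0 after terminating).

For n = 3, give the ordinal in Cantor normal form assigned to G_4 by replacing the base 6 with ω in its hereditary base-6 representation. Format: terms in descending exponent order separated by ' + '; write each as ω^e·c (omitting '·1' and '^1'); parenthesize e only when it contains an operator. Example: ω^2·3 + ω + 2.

i=0: 3 = 2 + 1 (b=2); 2→3: 3 + 1 = 4; 4−1 = 3
i=1: 3 = 3 (b=3); 3→4: 4 = 4; 4−1 = 3
i=2: 3 = 3 (b=4); 4→5: 3 = 3; 3−1 = 2
i=3: 2 = 2 (b=5); 5→6: 2 = 2; 2−1 = 1
i=4: 1 = 1 (b=6); 6→7: 1 = 1; 1−1 = 0

1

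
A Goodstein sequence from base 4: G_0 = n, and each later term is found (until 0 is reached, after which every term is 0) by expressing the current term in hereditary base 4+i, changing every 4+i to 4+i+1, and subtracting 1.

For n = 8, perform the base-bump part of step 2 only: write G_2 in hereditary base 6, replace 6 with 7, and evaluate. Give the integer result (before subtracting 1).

8 —HB4→ 2·4 —bump→ 2·5 = 10 —(−1)→ 9
9 —HB5→ 5 + 4 —bump→ 6 + 4 = 10 —(−1)→ 9
9 —HB6→ 6 + 3 —bump→ 7 + 3 = 10 —(−1)→ 9

10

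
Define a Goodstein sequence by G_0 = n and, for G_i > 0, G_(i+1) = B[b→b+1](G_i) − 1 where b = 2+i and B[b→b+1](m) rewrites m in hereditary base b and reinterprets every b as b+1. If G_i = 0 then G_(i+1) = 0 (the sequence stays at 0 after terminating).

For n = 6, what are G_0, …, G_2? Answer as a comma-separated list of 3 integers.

(0) 6|_2 = 2^2 + 2 ↦ 3^3 + 3|_3 = 30 ⇒ 29
(1) 29|_3 = 3^3 + 2 ↦ 4^4 + 2|_4 = 258 ⇒ 257

6, 29, 257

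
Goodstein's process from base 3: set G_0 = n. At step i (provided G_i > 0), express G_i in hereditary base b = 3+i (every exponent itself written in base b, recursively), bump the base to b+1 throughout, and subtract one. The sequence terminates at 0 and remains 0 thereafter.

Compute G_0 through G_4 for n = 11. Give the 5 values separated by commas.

11, 17, 25, 35, 39

G_0=11  [base 3] 3^2 + 2  →[3↦4]→  4^2 + 2 = 18  −1 ⇒ G_1=17
G_1=17  [base 4] 4^2 + 1  →[4↦5]→  5^2 + 1 = 26  −1 ⇒ G_2=25
G_2=25  [base 5] 5^2  →[5↦6]→  6^2 = 36  −1 ⇒ G_3=35
G_3=35  [base 6] 5·6 + 5  →[6↦7]→  5·7 + 5 = 40  −1 ⇒ G_4=39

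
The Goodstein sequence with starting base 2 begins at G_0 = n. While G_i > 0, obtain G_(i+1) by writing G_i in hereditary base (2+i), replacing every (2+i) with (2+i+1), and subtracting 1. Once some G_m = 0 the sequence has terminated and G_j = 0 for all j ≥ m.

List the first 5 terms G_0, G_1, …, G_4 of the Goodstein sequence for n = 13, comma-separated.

(0) 13|_2 = 2^(2 + 1) + 2^2 + 1 ↦ 3^(3 + 1) + 3^3 + 1|_3 = 109 ⇒ 108
(1) 108|_3 = 3^(3 + 1) + 3^3 ↦ 4^(4 + 1) + 4^4|_4 = 1280 ⇒ 1279
(2) 1279|_4 = 4^(4 + 1) + 3·4^3 + 3·4^2 + 3·4 + 3 ↦ 5^(5 + 1) + 3·5^3 + 3·5^2 + 3·5 + 3|_5 = 16093 ⇒ 16092
(3) 16092|_5 = 5^(5 + 1) + 3·5^3 + 3·5^2 + 3·5 + 2 ↦ 6^(6 + 1) + 3·6^3 + 3·6^2 + 3·6 + 2|_6 = 280712 ⇒ 280711

13, 108, 1279, 16092, 280711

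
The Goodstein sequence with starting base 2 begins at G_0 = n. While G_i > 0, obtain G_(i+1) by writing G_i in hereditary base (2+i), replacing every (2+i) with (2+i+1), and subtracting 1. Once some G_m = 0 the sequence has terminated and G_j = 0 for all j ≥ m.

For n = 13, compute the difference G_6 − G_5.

G_0=13  [base 2] 2^(2 + 1) + 2^2 + 1  →[2↦3]→  3^(3 + 1) + 3^3 + 1 = 109  −1 ⇒ G_1=108
G_1=108  [base 3] 3^(3 + 1) + 3^3  →[3↦4]→  4^(4 + 1) + 4^4 = 1280  −1 ⇒ G_2=1279
G_2=1279  [base 4] 4^(4 + 1) + 3·4^3 + 3·4^2 + 3·4 + 3  →[4↦5]→  5^(5 + 1) + 3·5^3 + 3·5^2 + 3·5 + 3 = 16093  −1 ⇒ G_3=16092
G_3=16092  [base 5] 5^(5 + 1) + 3·5^3 + 3·5^2 + 3·5 + 2  →[5↦6]→  6^(6 + 1) + 3·6^3 + 3·6^2 + 3·6 + 2 = 280712  −1 ⇒ G_4=280711
G_4=280711  [base 6] 6^(6 + 1) + 3·6^3 + 3·6^2 + 3·6 + 1  →[6↦7]→  7^(7 + 1) + 3·7^3 + 3·7^2 + 3·7 + 1 = 5765999  −1 ⇒ G_5=5765998
G_5=5765998  [base 7] 7^(7 + 1) + 3·7^3 + 3·7^2 + 3·7  →[7↦8]→  8^(8 + 1) + 3·8^3 + 3·8^2 + 3·8 = 134219480  −1 ⇒ G_6=134219479

128453481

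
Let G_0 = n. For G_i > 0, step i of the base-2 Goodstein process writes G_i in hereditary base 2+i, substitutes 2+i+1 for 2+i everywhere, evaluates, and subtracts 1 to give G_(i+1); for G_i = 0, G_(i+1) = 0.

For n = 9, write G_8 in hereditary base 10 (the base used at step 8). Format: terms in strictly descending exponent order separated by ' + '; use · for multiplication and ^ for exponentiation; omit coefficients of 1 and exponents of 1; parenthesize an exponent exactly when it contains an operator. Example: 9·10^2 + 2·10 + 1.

G_0 = 9. HB_2(9) = 2^(2 + 1) + 1. Bump = 82. G_1 = 81.
G_1 = 81. HB_3(81) = 3^(3 + 1). Bump = 1024. G_2 = 1023.
G_2 = 1023. HB_4(1023) = 3·4^4 + 3·4^3 + 3·4^2 + 3·4 + 3. Bump = 9843. G_3 = 9842.
G_3 = 9842. HB_5(9842) = 3·5^5 + 3·5^3 + 3·5^2 + 3·5 + 2. Bump = 140744. G_4 = 140743.
G_4 = 140743. HB_6(140743) = 3·6^6 + 3·6^3 + 3·6^2 + 3·6 + 1. Bump = 2471827. G_5 = 2471826.
G_5 = 2471826. HB_7(2471826) = 3·7^7 + 3·7^3 + 3·7^2 + 3·7. Bump = 50333400. G_6 = 50333399.
G_6 = 50333399. HB_8(50333399) = 3·8^8 + 3·8^3 + 3·8^2 + 2·8 + 7. Bump = 1162263922. G_7 = 1162263921.
G_7 = 1162263921. HB_9(1162263921) = 3·9^9 + 3·9^3 + 3·9^2 + 2·9 + 6. Bump = 30000003326. G_8 = 30000003325.

3·10^10 + 3·10^3 + 3·10^2 + 2·10 + 5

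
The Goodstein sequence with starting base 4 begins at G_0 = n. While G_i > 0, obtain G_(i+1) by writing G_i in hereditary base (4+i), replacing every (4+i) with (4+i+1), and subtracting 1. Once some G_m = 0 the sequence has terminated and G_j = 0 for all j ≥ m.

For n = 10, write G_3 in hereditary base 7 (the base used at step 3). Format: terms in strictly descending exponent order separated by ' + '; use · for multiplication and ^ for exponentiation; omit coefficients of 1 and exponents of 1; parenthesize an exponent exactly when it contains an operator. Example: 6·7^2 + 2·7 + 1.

i=0: 10 = 2·4 + 2 (b=4); 4→5: 2·5 + 2 = 12; 12−1 = 11
i=1: 11 = 2·5 + 1 (b=5); 5→6: 2·6 + 1 = 13; 13−1 = 12
i=2: 12 = 2·6 (b=6); 6→7: 2·7 = 14; 14−1 = 13
i=3: 13 = 7 + 6 (b=7); 7→8: 8 + 6 = 14; 14−1 = 13

7 + 6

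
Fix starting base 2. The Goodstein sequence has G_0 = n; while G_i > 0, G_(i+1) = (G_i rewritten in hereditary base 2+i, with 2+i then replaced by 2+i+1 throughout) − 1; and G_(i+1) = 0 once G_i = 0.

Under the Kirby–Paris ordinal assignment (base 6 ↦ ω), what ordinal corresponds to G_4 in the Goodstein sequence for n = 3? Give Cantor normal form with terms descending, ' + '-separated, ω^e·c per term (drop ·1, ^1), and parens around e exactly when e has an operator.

3 —HB2→ 2 + 1 —bump→ 3 + 1 = 4 —(−1)→ 3
3 —HB3→ 3 —bump→ 4 = 4 —(−1)→ 3
3 —HB4→ 3 —bump→ 3 = 3 —(−1)→ 2
2 —HB5→ 2 —bump→ 2 = 2 —(−1)→ 1

1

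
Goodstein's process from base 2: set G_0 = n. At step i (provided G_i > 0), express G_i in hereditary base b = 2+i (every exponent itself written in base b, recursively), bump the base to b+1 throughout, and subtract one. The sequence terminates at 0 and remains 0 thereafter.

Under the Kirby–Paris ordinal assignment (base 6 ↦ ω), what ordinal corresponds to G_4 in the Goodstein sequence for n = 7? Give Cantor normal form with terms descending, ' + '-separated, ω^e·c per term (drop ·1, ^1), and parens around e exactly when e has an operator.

ω^ω + 1

G_0 = 7. HB_2(7) = 2^2 + 2 + 1. Bump = 31. G_1 = 30.
G_1 = 30. HB_3(30) = 3^3 + 3. Bump = 260. G_2 = 259.
G_2 = 259. HB_4(259) = 4^4 + 3. Bump = 3128. G_3 = 3127.
G_3 = 3127. HB_5(3127) = 5^5 + 2. Bump = 46658. G_4 = 46657.
G_4 = 46657. HB_6(46657) = 6^6 + 1. Bump = 823544. G_5 = 823543.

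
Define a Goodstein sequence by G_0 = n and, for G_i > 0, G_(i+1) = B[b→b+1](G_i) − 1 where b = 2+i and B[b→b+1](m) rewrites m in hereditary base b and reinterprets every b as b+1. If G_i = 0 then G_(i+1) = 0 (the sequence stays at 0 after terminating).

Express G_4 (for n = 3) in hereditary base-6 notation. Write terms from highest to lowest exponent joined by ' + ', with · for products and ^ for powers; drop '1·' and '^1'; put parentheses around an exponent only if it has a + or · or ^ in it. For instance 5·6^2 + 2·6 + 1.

G_0=3  [base 2] 2 + 1  →[2↦3]→  3 + 1 = 4  −1 ⇒ G_1=3
G_1=3  [base 3] 3  →[3↦4]→  4 = 4  −1 ⇒ G_2=3
G_2=3  [base 4] 3  →[4↦5]→  3 = 3  −1 ⇒ G_3=2
G_3=2  [base 5] 2  →[5↦6]→  2 = 2  −1 ⇒ G_4=1

1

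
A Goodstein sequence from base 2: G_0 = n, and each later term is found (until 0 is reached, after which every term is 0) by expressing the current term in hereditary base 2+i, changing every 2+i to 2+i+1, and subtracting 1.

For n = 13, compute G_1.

108

G_0=13  [base 2] 2^(2 + 1) + 2^2 + 1  →[2↦3]→  3^(3 + 1) + 3^3 + 1 = 109  −1 ⇒ G_1=108
G_1=108  [base 3] 3^(3 + 1) + 3^3  →[3↦4]→  4^(4 + 1) + 4^4 = 1280  −1 ⇒ G_2=1279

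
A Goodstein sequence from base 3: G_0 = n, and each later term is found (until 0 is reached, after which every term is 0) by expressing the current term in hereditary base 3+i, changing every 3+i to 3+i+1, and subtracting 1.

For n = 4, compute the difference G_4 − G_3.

-1

(0) 4|_3 = 3 + 1 ↦ 4 + 1|_4 = 5 ⇒ 4
(1) 4|_4 = 4 ↦ 5|_5 = 5 ⇒ 4
(2) 4|_5 = 4 ↦ 4|_6 = 4 ⇒ 3
(3) 3|_6 = 3 ↦ 3|_7 = 3 ⇒ 2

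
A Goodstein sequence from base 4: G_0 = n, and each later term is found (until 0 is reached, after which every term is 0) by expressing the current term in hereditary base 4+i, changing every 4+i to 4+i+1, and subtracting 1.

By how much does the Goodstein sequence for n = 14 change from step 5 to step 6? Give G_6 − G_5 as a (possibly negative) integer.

1

14 —HB4→ 3·4 + 2 —bump→ 3·5 + 2 = 17 —(−1)→ 16
16 —HB5→ 3·5 + 1 —bump→ 3·6 + 1 = 19 —(−1)→ 18
18 —HB6→ 3·6 —bump→ 3·7 = 21 —(−1)→ 20
20 —HB7→ 2·7 + 6 —bump→ 2·8 + 6 = 22 —(−1)→ 21
21 —HB8→ 2·8 + 5 —bump→ 2·9 + 5 = 23 —(−1)→ 22
22 —HB9→ 2·9 + 4 —bump→ 2·10 + 4 = 24 —(−1)→ 23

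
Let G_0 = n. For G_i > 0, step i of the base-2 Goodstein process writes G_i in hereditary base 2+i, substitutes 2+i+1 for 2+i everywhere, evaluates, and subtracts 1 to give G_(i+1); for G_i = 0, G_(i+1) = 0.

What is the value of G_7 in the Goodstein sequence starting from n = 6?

G_0=6  [base 2] 2^2 + 2  →[2↦3]→  3^3 + 3 = 30  −1 ⇒ G_1=29
G_1=29  [base 3] 3^3 + 2  →[3↦4]→  4^4 + 2 = 258  −1 ⇒ G_2=257
G_2=257  [base 4] 4^4 + 1  →[4↦5]→  5^5 + 1 = 3126  −1 ⇒ G_3=3125
G_3=3125  [base 5] 5^5  →[5↦6]→  6^6 = 46656  −1 ⇒ G_4=46655
G_4=46655  [base 6] 5·6^5 + 5·6^4 + 5·6^3 + 5·6^2 + 5·6 + 5  →[6↦7]→  5·7^5 + 5·7^4 + 5·7^3 + 5·7^2 + 5·7 + 5 = 98040  −1 ⇒ G_5=98039
G_5=98039  [base 7] 5·7^5 + 5·7^4 + 5·7^3 + 5·7^2 + 5·7 + 4  →[7↦8]→  5·8^5 + 5·8^4 + 5·8^3 + 5·8^2 + 5·8 + 4 = 187244  −1 ⇒ G_6=187243
G_6=187243  [base 8] 5·8^5 + 5·8^4 + 5·8^3 + 5·8^2 + 5·8 + 3  →[8↦9]→  5·9^5 + 5·9^4 + 5·9^3 + 5·9^2 + 5·9 + 3 = 332148  −1 ⇒ G_7=332147
G_7=332147  [base 9] 5·9^5 + 5·9^4 + 5·9^3 + 5·9^2 + 5·9 + 2  →[9↦10]→  5·10^5 + 5·10^4 + 5·10^3 + 5·10^2 + 5·10 + 2 = 555552  −1 ⇒ G_8=555551

332147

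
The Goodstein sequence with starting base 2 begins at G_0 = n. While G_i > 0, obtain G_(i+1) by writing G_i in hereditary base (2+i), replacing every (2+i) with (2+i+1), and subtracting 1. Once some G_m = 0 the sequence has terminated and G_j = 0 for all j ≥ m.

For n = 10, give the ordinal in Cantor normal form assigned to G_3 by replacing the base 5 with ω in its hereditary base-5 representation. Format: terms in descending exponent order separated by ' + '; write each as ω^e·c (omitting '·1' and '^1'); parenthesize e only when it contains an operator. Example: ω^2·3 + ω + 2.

ω^(ω + 1)

G_0=10  [base 2] 2^(2 + 1) + 2  →[2↦3]→  3^(3 + 1) + 3 = 84  −1 ⇒ G_1=83
G_1=83  [base 3] 3^(3 + 1) + 2  →[3↦4]→  4^(4 + 1) + 2 = 1026  −1 ⇒ G_2=1025
G_2=1025  [base 4] 4^(4 + 1) + 1  →[4↦5]→  5^(5 + 1) + 1 = 15626  −1 ⇒ G_3=15625
G_3=15625  [base 5] 5^(5 + 1)  →[5↦6]→  6^(6 + 1) = 279936  −1 ⇒ G_4=279935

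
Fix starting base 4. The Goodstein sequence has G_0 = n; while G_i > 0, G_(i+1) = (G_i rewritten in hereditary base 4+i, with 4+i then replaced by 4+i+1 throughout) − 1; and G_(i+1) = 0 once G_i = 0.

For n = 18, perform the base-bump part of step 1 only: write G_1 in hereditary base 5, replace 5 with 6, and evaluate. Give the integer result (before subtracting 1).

37

G_0=18  [base 4] 4^2 + 2  →[4↦5]→  5^2 + 2 = 27  −1 ⇒ G_1=26
G_1=26  [base 5] 5^2 + 1  →[5↦6]→  6^2 + 1 = 37  −1 ⇒ G_2=36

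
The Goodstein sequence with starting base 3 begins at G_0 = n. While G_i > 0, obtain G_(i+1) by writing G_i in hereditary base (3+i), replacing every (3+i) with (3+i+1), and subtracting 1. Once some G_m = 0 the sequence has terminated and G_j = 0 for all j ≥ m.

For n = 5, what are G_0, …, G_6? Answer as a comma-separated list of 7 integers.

5, 5, 5, 5, 4, 3, 2

step 0: 5 = 3 + 2; sub 4 for 3: 4 + 2; = 6; G_1 = 6−1 = 5
step 1: 5 = 4 + 1; sub 5 for 4: 5 + 1; = 6; G_2 = 6−1 = 5
step 2: 5 = 5; sub 6 for 5: 6; = 6; G_3 = 6−1 = 5
step 3: 5 = 5; sub 7 for 6: 5; = 5; G_4 = 5−1 = 4
step 4: 4 = 4; sub 8 for 7: 4; = 4; G_5 = 4−1 = 3
step 5: 3 = 3; sub 9 for 8: 3; = 3; G_6 = 3−1 = 2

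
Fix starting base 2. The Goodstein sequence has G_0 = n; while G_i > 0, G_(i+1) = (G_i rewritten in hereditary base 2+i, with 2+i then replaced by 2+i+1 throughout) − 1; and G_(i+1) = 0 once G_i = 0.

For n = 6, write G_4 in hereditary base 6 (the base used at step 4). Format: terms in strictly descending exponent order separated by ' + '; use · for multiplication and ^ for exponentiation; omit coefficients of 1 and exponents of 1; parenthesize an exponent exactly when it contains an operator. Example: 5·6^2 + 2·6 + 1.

base 2: 6 = 2^2 + 2; at 3: 3^3 + 3 = 30; next = 29
base 3: 29 = 3^3 + 2; at 4: 4^4 + 2 = 258; next = 257
base 4: 257 = 4^4 + 1; at 5: 5^5 + 1 = 3126; next = 3125
base 5: 3125 = 5^5; at 6: 6^6 = 46656; next = 46655
base 6: 46655 = 5·6^5 + 5·6^4 + 5·6^3 + 5·6^2 + 5·6 + 5; at 7: 5·7^5 + 5·7^4 + 5·7^3 + 5·7^2 + 5·7 + 5 = 98040; next = 98039

5·6^5 + 5·6^4 + 5·6^3 + 5·6^2 + 5·6 + 5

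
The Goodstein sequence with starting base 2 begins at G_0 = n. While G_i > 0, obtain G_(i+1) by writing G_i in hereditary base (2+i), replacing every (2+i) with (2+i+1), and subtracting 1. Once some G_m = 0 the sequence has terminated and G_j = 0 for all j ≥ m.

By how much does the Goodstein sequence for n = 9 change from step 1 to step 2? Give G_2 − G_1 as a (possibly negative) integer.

942

9 —HB2→ 2^(2 + 1) + 1 —bump→ 3^(3 + 1) + 1 = 82 —(−1)→ 81
81 —HB3→ 3^(3 + 1) —bump→ 4^(4 + 1) = 1024 —(−1)→ 1023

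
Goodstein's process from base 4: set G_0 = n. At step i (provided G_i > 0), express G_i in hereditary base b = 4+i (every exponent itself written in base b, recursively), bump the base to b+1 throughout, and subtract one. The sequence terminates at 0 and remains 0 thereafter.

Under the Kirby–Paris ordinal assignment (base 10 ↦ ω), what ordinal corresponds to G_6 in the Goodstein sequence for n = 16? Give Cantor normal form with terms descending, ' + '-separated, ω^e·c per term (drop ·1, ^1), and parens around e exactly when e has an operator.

ω·3 + 9

step 0: 16 = 4^2; sub 5 for 4: 5^2; = 25; G_1 = 25−1 = 24
step 1: 24 = 4·5 + 4; sub 6 for 5: 4·6 + 4; = 28; G_2 = 28−1 = 27
step 2: 27 = 4·6 + 3; sub 7 for 6: 4·7 + 3; = 31; G_3 = 31−1 = 30
step 3: 30 = 4·7 + 2; sub 8 for 7: 4·8 + 2; = 34; G_4 = 34−1 = 33
step 4: 33 = 4·8 + 1; sub 9 for 8: 4·9 + 1; = 37; G_5 = 37−1 = 36
step 5: 36 = 4·9; sub 10 for 9: 4·10; = 40; G_6 = 40−1 = 39
step 6: 39 = 3·10 + 9; sub 11 for 10: 3·11 + 9; = 42; G_7 = 42−1 = 41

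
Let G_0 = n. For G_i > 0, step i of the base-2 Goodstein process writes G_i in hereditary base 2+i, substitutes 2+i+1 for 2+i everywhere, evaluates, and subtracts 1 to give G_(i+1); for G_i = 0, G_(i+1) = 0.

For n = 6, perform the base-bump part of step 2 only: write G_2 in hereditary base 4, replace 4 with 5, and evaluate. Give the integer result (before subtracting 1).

(0) 6|_2 = 2^2 + 2 ↦ 3^3 + 3|_3 = 30 ⇒ 29
(1) 29|_3 = 3^3 + 2 ↦ 4^4 + 2|_4 = 258 ⇒ 257

3126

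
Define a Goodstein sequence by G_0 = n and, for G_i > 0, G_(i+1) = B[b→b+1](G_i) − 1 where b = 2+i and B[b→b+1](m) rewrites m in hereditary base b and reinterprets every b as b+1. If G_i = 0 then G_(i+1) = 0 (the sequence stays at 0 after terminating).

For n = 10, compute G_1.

83

10 —HB2→ 2^(2 + 1) + 2 —bump→ 3^(3 + 1) + 3 = 84 —(−1)→ 83
83 —HB3→ 3^(3 + 1) + 2 —bump→ 4^(4 + 1) + 2 = 1026 —(−1)→ 1025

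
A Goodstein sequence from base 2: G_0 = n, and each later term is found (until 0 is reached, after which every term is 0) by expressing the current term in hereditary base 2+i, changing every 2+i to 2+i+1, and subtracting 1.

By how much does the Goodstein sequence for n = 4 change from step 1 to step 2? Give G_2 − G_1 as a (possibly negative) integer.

15

[0] 4 ≡ 2^2 (base 2). Lift 3: 27. −1: 26.
[1] 26 ≡ 2·3^2 + 2·3 + 2 (base 3). Lift 4: 42. −1: 41.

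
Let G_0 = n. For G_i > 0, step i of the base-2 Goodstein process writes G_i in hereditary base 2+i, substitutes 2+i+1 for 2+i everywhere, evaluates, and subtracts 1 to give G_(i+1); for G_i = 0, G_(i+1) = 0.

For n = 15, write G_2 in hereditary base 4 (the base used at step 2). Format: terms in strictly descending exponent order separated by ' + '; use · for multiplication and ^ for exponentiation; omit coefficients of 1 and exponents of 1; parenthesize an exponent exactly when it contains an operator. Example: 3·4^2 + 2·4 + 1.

G_0 = 15. HB_2(15) = 2^(2 + 1) + 2^2 + 2 + 1. Bump = 112. G_1 = 111.
G_1 = 111. HB_3(111) = 3^(3 + 1) + 3^3 + 3. Bump = 1284. G_2 = 1283.
G_2 = 1283. HB_4(1283) = 4^(4 + 1) + 4^4 + 3. Bump = 18753. G_3 = 18752.

4^(4 + 1) + 4^4 + 3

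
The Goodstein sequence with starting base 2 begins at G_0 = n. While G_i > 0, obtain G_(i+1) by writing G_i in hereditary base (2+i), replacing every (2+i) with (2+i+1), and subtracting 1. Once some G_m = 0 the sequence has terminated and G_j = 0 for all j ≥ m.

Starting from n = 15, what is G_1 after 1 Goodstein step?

111

G_0 = 15. HB_2(15) = 2^(2 + 1) + 2^2 + 2 + 1. Bump = 112. G_1 = 111.
G_1 = 111. HB_3(111) = 3^(3 + 1) + 3^3 + 3. Bump = 1284. G_2 = 1283.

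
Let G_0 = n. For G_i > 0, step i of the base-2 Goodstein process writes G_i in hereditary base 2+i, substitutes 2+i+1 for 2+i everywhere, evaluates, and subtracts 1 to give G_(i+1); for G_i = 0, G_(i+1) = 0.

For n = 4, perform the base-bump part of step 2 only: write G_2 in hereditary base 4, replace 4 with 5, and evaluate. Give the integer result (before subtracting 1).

61

G_0=4  [base 2] 2^2  →[2↦3]→  3^3 = 27  −1 ⇒ G_1=26
G_1=26  [base 3] 2·3^2 + 2·3 + 2  →[3↦4]→  2·4^2 + 2·4 + 2 = 42  −1 ⇒ G_2=41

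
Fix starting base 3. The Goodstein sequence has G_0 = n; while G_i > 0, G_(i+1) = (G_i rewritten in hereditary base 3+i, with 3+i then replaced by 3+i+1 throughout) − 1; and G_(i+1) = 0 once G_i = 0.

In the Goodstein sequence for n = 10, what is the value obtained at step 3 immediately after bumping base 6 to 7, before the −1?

base 3: 10 = 3^2 + 1; at 4: 4^2 + 1 = 17; next = 16
base 4: 16 = 4^2; at 5: 5^2 = 25; next = 24
base 5: 24 = 4·5 + 4; at 6: 4·6 + 4 = 28; next = 27
base 6: 27 = 4·6 + 3; at 7: 4·7 + 3 = 31; next = 30

31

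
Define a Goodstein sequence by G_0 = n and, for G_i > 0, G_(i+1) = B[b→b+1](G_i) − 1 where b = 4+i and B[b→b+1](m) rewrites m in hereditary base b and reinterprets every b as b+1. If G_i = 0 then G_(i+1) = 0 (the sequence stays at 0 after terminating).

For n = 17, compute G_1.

25

[0] 17 ≡ 4^2 + 1 (base 4). Lift 5: 26. −1: 25.
[1] 25 ≡ 5^2 (base 5). Lift 6: 36. −1: 35.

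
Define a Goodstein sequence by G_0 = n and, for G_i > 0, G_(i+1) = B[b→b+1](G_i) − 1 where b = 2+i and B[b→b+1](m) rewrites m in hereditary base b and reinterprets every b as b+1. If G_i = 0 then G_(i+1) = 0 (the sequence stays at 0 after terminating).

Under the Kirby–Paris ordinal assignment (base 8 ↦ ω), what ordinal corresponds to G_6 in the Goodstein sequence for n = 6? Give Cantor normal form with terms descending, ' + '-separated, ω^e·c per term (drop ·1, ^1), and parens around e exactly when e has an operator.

[0] 6 ≡ 2^2 + 2 (base 2). Lift 3: 30. −1: 29.
[1] 29 ≡ 3^3 + 2 (base 3). Lift 4: 258. −1: 257.
[2] 257 ≡ 4^4 + 1 (base 4). Lift 5: 3126. −1: 3125.
[3] 3125 ≡ 5^5 (base 5). Lift 6: 46656. −1: 46655.
[4] 46655 ≡ 5·6^5 + 5·6^4 + 5·6^3 + 5·6^2 + 5·6 + 5 (base 6). Lift 7: 98040. −1: 98039.
[5] 98039 ≡ 5·7^5 + 5·7^4 + 5·7^3 + 5·7^2 + 5·7 + 4 (base 7). Lift 8: 187244. −1: 187243.
[6] 187243 ≡ 5·8^5 + 5·8^4 + 5·8^3 + 5·8^2 + 5·8 + 3 (base 8). Lift 9: 332148. −1: 332147.

ω^5·5 + ω^4·5 + ω^3·5 + ω^2·5 + ω·5 + 3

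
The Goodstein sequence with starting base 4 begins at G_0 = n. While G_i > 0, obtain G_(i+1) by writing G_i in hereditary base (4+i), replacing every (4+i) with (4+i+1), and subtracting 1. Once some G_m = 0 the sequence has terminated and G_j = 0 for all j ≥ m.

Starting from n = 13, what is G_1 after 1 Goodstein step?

15

i=0: 13 = 3·4 + 1 (b=4); 4→5: 3·5 + 1 = 16; 16−1 = 15
i=1: 15 = 3·5 (b=5); 5→6: 3·6 = 18; 18−1 = 17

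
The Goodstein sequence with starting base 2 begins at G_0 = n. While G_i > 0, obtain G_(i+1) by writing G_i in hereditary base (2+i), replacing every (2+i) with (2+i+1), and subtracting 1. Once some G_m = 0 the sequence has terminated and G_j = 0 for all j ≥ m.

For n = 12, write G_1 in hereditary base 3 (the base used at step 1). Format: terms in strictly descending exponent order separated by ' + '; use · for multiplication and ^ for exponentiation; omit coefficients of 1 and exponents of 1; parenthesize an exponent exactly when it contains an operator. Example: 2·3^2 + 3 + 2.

G_0=12  [base 2] 2^(2 + 1) + 2^2  →[2↦3]→  3^(3 + 1) + 3^3 = 108  −1 ⇒ G_1=107
G_1=107  [base 3] 3^(3 + 1) + 2·3^2 + 2·3 + 2  →[3↦4]→  4^(4 + 1) + 2·4^2 + 2·4 + 2 = 1066  −1 ⇒ G_2=1065

3^(3 + 1) + 2·3^2 + 2·3 + 2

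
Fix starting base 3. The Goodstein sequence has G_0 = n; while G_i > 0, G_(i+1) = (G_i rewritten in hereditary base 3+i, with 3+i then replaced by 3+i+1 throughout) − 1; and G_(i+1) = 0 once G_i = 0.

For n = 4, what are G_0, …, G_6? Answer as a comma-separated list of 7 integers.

4, 4, 4, 3, 2, 1, 0

step 0: 4 = 3 + 1; sub 4 for 3: 4 + 1; = 5; G_1 = 5−1 = 4
step 1: 4 = 4; sub 5 for 4: 5; = 5; G_2 = 5−1 = 4
step 2: 4 = 4; sub 6 for 5: 4; = 4; G_3 = 4−1 = 3
step 3: 3 = 3; sub 7 for 6: 3; = 3; G_4 = 3−1 = 2
step 4: 2 = 2; sub 8 for 7: 2; = 2; G_5 = 2−1 = 1
step 5: 1 = 1; sub 9 for 8: 1; = 1; G_6 = 1−1 = 0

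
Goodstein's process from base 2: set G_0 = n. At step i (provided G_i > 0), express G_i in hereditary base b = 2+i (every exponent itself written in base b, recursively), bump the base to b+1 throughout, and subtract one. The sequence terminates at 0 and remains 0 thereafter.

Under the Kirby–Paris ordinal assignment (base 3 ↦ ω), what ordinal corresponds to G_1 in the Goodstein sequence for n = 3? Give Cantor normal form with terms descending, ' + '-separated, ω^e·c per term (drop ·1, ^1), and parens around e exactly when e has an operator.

[0] 3 ≡ 2 + 1 (base 2). Lift 3: 4. −1: 3.
[1] 3 ≡ 3 (base 3). Lift 4: 4. −1: 3.

ω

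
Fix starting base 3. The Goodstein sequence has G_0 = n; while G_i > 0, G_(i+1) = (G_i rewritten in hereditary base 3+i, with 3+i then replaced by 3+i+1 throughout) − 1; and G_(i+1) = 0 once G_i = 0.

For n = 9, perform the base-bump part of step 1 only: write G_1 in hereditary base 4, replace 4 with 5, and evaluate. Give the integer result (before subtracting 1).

18

base 3: 9 = 3^2; at 4: 4^2 = 16; next = 15
base 4: 15 = 3·4 + 3; at 5: 3·5 + 3 = 18; next = 17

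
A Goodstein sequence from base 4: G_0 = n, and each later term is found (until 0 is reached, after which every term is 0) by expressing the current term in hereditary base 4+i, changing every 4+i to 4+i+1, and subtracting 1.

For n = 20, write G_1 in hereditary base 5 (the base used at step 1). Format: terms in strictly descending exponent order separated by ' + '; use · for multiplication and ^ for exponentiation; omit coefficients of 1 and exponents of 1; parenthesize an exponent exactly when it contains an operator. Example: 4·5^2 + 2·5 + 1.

20 —HB4→ 4^2 + 4 —bump→ 5^2 + 5 = 30 —(−1)→ 29
29 —HB5→ 5^2 + 4 —bump→ 6^2 + 4 = 40 —(−1)→ 39

5^2 + 4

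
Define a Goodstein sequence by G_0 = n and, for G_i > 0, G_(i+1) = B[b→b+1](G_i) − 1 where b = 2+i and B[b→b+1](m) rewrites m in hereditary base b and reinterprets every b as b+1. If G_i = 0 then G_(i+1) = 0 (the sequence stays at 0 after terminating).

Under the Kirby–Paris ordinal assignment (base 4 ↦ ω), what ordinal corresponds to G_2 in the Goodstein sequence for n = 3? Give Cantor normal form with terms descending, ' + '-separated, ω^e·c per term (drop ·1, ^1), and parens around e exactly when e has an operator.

3

i=0: 3 = 2 + 1 (b=2); 2→3: 3 + 1 = 4; 4−1 = 3
i=1: 3 = 3 (b=3); 3→4: 4 = 4; 4−1 = 3
i=2: 3 = 3 (b=4); 4→5: 3 = 3; 3−1 = 2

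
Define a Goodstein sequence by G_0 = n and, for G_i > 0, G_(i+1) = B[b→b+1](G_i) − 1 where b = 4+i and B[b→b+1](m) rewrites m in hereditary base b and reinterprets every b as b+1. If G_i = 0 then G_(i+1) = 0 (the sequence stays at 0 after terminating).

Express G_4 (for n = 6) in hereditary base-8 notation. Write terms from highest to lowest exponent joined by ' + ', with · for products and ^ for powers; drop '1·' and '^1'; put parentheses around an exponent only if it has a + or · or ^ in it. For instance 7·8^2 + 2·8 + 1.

5

base 4: 6 = 4 + 2; at 5: 5 + 2 = 7; next = 6
base 5: 6 = 5 + 1; at 6: 6 + 1 = 7; next = 6
base 6: 6 = 6; at 7: 7 = 7; next = 6
base 7: 6 = 6; at 8: 6 = 6; next = 5
base 8: 5 = 5; at 9: 5 = 5; next = 4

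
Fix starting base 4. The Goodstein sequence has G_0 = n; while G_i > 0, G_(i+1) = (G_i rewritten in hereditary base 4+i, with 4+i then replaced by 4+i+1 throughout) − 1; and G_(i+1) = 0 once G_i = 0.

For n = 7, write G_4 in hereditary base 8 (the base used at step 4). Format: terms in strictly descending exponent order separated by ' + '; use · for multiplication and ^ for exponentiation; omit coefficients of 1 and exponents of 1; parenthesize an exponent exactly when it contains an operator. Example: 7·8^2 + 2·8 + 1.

G_0 = 7. HB_4(7) = 4 + 3. Bump = 8. G_1 = 7.
G_1 = 7. HB_5(7) = 5 + 2. Bump = 8. G_2 = 7.
G_2 = 7. HB_6(7) = 6 + 1. Bump = 8. G_3 = 7.
G_3 = 7. HB_7(7) = 7. Bump = 8. G_4 = 7.
G_4 = 7. HB_8(7) = 7. Bump = 7. G_5 = 6.

7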